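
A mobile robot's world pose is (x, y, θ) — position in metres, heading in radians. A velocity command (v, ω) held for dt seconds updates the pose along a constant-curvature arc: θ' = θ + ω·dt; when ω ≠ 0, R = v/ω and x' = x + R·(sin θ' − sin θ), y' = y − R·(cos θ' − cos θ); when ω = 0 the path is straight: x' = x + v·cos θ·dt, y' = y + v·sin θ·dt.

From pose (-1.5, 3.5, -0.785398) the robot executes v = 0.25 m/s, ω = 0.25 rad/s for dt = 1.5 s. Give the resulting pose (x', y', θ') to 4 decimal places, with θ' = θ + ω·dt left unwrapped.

(-1.1919, 3.2901, -0.4104)

θ' = -0.7854 + 0.25·1.5 = -0.4104
R = v/ω = 0.25/0.25 = 1.0000
x' = -1.5 + 1.0000·(sin -0.4104 − sin -0.7854) = -1.1919
y' = 3.5 − 1.0000·(cos -0.4104 − cos -0.7854) = 3.2901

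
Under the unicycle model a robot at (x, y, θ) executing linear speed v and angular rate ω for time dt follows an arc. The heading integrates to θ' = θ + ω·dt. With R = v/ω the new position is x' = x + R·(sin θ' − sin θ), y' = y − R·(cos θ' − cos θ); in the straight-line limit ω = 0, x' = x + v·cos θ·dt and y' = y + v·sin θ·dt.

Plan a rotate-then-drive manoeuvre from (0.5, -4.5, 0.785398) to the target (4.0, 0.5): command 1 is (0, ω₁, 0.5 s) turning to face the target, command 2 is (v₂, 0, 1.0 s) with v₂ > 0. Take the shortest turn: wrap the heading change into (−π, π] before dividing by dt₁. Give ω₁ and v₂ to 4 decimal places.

ω₁ = 0.3493, v₂ = 6.1033

heading to target = atan2(0.5−-4.5, 4−0.5) = 0.9601
Δθ = wrap(0.9601 − 0.7854) = 0.1747; ω₁ = Δθ/dt₁ = 0.3493
distance = √((4−0.5)² + (0.5−-4.5)²) = 6.1033; v₂ = distance/dt₂ = 6.1033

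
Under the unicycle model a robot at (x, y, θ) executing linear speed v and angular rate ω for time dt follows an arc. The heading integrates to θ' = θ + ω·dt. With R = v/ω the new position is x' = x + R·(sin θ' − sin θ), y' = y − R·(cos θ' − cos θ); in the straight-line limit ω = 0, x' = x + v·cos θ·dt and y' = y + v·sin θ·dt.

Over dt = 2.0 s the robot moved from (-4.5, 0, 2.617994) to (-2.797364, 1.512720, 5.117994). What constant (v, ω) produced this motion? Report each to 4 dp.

Δθ = 5.117994 − 2.617994 = 2.500000
ω = Δθ/dt = 2.500000/2.0 = 1.2500
R = Δx/(sin θ' − sin θ) = -1.2000
v = R·ω = -1.2000·1.2500 = -1.5000

v = -1.5000, ω = 1.2500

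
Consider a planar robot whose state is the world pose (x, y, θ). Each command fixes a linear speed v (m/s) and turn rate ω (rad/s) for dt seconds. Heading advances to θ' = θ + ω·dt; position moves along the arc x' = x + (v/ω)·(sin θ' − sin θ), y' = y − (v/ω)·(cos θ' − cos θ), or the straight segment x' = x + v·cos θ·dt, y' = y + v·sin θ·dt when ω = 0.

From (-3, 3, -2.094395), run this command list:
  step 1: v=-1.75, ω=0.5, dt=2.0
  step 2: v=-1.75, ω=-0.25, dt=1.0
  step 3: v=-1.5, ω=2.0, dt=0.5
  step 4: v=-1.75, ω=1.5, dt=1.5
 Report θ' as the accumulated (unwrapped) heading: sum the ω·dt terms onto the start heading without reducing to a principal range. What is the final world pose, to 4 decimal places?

(-5.4950, 7.0499, 1.9056)

step 1: θ'=-1.0944 (R=-3.5000) → pose (-2.9208, 6.3550, -1.0944)
step 2: θ'=-1.3444 (R=7.0000) → pose (-3.5216, 7.9938, -1.3444)
step 3: θ'=-0.3444 (R=-0.7500) → pose (-3.9993, 8.5314, -0.3444)
step 4: θ'=1.9056 (R=-1.1667) → pose (-5.4950, 7.0499, 1.9056)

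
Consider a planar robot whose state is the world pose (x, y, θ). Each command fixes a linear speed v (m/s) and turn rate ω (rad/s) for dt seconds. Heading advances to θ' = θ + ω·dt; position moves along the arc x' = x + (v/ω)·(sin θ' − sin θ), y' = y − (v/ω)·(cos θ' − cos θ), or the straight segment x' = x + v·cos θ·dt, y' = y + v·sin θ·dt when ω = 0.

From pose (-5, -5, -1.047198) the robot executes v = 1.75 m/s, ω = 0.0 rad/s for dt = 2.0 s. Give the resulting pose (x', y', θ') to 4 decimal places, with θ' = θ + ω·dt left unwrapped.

(-3.2500, -8.0311, -1.0472)

θ' = -1.0472 + 0.0·2.0 = -1.0472
ω = 0 → straight: x' = -5 + 1.75·cos(-1.0472)·2.0 = -3.2500
y' = -5 + 1.75·sin(-1.0472)·2.0 = -8.0311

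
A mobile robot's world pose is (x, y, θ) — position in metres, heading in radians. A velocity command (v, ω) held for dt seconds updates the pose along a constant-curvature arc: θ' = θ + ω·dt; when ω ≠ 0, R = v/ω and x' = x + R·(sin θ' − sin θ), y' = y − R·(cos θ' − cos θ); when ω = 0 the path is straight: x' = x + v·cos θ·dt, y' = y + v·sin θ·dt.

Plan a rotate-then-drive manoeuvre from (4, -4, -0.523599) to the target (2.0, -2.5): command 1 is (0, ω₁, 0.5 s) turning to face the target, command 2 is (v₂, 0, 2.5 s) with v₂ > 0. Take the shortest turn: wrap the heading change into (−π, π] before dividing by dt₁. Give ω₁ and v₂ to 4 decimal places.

ω₁ = 6.0434, v₂ = 1.0000

heading to target = atan2(-2.5−-4, 2−4) = 2.4981
Δθ = wrap(2.4981 − -0.5236) = 3.0217; ω₁ = Δθ/dt₁ = 6.0434
distance = √((2−4)² + (-2.5−-4)²) = 2.5000; v₂ = distance/dt₂ = 1.0000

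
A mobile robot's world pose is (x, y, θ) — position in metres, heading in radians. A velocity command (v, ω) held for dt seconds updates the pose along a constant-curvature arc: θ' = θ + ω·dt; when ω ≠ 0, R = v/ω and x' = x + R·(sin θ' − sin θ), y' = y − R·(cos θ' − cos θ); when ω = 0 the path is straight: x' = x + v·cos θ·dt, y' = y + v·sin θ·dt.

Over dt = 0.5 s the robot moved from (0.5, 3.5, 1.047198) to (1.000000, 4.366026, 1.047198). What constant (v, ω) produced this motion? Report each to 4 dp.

Δθ = 1.047198 − 1.047198 = 0.000000
ω = Δθ/dt = 0.000000/0.5 = 0.0000
ω = 0 → v = (Δx·cos θ + Δy·sin θ)/dt = 2.0000

v = 2.0000, ω = 0.0000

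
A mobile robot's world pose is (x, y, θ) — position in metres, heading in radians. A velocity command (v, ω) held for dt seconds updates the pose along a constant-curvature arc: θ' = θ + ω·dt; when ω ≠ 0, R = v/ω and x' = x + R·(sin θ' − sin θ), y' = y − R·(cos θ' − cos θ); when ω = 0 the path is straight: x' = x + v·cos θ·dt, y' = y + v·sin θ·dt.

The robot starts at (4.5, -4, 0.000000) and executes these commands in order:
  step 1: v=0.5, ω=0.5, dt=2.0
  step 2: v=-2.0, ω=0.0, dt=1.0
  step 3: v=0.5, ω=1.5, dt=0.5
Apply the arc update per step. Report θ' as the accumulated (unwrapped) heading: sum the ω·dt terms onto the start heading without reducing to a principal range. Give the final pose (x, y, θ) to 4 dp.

step 1: θ'=1.0000 (R=1.0000) → pose (5.3415, -3.5403, 1.0000)
step 2: θ'=1.0000 (straight) → pose (4.2609, -5.2232, 1.0000)
step 3: θ'=1.7500 (R=0.3333) → pose (4.3084, -4.9837, 1.7500)

(4.3084, -4.9837, 1.7500)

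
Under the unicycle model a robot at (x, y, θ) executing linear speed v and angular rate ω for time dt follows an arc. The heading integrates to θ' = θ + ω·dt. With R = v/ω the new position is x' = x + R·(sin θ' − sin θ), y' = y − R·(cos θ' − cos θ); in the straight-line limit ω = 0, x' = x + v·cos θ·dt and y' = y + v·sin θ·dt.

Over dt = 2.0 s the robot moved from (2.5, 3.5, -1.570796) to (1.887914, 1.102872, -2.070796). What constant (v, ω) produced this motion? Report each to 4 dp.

Δθ = -2.070796 − -1.570796 = -0.500000
ω = Δθ/dt = -0.500000/2.0 = -0.2500
R = −Δy/(cos θ' − cos θ) = -5.0000
v = R·ω = -5.0000·-0.2500 = 1.2500

v = 1.2500, ω = -0.2500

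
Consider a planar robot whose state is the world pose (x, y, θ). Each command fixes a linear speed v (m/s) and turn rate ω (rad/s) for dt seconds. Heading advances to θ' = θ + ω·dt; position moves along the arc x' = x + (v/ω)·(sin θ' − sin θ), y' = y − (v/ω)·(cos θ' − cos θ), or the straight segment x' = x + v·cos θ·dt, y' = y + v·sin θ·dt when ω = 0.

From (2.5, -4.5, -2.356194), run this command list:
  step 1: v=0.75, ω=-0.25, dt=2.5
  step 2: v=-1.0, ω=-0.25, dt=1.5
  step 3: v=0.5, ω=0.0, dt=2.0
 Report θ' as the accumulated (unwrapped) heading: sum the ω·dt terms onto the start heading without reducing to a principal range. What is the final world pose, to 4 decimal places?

step 1: θ'=-2.9812 (R=-3.0000) → pose (0.8578, -5.3402, -2.9812)
step 2: θ'=-3.3562 (R=4.0000) → pose (2.3485, -5.3806, -3.3562)
step 3: θ'=-3.3562 (straight) → pose (1.3714, -5.1676, -3.3562)

(1.3714, -5.1676, -3.3562)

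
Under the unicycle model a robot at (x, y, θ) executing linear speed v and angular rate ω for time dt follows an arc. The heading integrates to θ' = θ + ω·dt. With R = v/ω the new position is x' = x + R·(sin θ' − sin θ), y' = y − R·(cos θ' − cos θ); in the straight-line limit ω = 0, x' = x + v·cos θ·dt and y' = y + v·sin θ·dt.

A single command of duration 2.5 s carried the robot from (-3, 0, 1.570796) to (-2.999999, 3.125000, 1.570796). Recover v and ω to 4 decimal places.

Δθ = 1.570796 − 1.570796 = 0.000000
ω = Δθ/dt = 0.000000/2.5 = 0.0000
ω = 0 → v = (Δx·cos θ + Δy·sin θ)/dt = 1.2500

v = 1.2500, ω = 0.0000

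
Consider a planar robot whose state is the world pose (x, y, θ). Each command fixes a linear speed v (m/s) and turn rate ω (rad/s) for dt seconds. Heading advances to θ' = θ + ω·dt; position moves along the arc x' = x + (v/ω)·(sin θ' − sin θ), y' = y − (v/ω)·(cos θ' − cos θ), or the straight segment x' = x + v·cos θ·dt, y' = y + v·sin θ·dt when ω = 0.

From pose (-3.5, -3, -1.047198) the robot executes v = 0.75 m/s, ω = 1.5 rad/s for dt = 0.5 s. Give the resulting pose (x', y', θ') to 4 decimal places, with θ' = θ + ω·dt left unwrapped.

(-3.2134, -3.2281, -0.2972)

θ' = -1.0472 + 1.5·0.5 = -0.2972
R = v/ω = 0.75/1.5 = 0.5000
x' = -3.5 + 0.5000·(sin -0.2972 − sin -1.0472) = -3.2134
y' = -3 − 0.5000·(cos -0.2972 − cos -1.0472) = -3.2281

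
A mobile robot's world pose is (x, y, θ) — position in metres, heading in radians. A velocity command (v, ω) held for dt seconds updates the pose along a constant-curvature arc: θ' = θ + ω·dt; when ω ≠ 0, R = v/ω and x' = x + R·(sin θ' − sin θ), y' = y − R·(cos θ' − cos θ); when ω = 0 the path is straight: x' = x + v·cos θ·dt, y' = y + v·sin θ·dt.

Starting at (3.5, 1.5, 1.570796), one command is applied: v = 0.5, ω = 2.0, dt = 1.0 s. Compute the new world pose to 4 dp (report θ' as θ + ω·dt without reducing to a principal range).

(3.1460, 1.7273, 3.5708)

θ' = 1.5708 + 2.0·1.0 = 3.5708
R = v/ω = 0.5/2.0 = 0.2500
x' = 3.5 + 0.2500·(sin 3.5708 − sin 1.5708) = 3.1460
y' = 1.5 − 0.2500·(cos 3.5708 − cos 1.5708) = 1.7273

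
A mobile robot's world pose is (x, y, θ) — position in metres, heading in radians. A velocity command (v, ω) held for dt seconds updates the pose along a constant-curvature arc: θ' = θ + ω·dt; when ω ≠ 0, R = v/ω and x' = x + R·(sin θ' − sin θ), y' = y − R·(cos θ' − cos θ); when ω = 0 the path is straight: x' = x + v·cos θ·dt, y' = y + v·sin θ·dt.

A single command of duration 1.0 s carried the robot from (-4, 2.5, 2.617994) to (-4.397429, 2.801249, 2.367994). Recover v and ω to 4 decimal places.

Δθ = 2.367994 − 2.617994 = -0.250000
ω = Δθ/dt = -0.250000/1.0 = -0.2500
R = Δx/(sin θ' − sin θ) = -2.0000
v = R·ω = -2.0000·-0.2500 = 0.5000

v = 0.5000, ω = -0.2500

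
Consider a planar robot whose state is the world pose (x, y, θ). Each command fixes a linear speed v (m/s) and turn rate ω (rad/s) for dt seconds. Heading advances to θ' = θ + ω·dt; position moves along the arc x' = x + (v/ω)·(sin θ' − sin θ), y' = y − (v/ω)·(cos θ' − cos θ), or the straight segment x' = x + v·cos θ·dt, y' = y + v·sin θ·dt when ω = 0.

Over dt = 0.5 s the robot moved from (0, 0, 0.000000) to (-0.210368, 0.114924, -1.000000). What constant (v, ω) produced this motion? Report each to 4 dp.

v = -0.5000, ω = -2.0000

Δθ = -1.000000 − 0.000000 = -1.000000
ω = Δθ/dt = -1.000000/0.5 = -2.0000
R = Δx/(sin θ' − sin θ) = 0.2500
v = R·ω = 0.2500·-2.0000 = -0.5000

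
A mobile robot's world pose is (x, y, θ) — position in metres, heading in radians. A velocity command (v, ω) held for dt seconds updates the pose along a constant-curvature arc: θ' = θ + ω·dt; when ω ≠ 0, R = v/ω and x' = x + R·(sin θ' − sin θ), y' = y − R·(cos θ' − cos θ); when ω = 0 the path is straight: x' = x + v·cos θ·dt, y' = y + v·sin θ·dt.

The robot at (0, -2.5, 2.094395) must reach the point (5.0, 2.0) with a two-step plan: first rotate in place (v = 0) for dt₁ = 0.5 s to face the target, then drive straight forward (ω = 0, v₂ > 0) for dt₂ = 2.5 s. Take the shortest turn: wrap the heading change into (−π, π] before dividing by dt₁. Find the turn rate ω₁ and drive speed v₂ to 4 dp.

ω₁ = -2.7232, v₂ = 2.6907

heading to target = atan2(2−-2.5, 5−0) = 0.7328
Δθ = wrap(0.7328 − 2.0944) = -1.3616; ω₁ = Δθ/dt₁ = -2.7232
distance = √((5−0)² + (2−-2.5)²) = 6.7268; v₂ = distance/dt₂ = 2.6907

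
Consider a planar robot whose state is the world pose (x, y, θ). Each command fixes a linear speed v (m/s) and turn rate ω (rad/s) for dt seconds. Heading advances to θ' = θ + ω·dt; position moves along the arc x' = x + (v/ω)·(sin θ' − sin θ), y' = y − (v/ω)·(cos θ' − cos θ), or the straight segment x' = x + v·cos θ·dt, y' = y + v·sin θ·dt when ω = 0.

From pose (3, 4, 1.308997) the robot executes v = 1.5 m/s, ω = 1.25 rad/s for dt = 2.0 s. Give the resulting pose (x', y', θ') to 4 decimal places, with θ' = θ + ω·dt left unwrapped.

θ' = 1.3090 + 1.25·2.0 = 3.8090
R = v/ω = 1.5/1.25 = 1.2000
x' = 3 + 1.2000·(sin 3.8090 − sin 1.3090) = 1.0981
y' = 4 − 1.2000·(cos 3.8090 − cos 1.3090) = 5.2531

(1.0981, 5.2531, 3.8090)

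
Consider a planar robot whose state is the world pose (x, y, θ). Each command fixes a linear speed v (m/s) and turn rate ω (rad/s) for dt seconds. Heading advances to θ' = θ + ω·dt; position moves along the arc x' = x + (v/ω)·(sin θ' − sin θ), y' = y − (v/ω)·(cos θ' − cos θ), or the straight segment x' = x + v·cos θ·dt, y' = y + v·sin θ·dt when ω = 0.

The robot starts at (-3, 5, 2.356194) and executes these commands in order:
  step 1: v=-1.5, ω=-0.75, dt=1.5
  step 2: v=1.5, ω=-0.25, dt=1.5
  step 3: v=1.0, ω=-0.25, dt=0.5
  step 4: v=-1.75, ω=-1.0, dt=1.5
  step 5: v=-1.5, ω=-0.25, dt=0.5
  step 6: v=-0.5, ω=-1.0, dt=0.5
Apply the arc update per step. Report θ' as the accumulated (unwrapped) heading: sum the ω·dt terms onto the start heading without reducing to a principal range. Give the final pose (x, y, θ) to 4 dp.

step 1: θ'=1.2312 (R=2.0000) → pose (-2.5284, 2.9196, 1.2312)
step 2: θ'=0.8562 (R=-6.0000) → pose (-1.4032, 4.8528, 0.8562)
step 3: θ'=0.7312 (R=-4.0000) → pose (-1.0529, 5.2090, 0.7312)
step 4: θ'=-0.7688 (R=1.7500) → pose (-3.4382, 5.2539, -0.7688)
step 5: θ'=-0.8938 (R=6.0000) → pose (-3.9433, 5.8076, -0.8938)
step 6: θ'=-1.3938 (R=0.5000) → pose (-4.0457, 6.0328, -1.3938)

(-4.0457, 6.0328, -1.3938)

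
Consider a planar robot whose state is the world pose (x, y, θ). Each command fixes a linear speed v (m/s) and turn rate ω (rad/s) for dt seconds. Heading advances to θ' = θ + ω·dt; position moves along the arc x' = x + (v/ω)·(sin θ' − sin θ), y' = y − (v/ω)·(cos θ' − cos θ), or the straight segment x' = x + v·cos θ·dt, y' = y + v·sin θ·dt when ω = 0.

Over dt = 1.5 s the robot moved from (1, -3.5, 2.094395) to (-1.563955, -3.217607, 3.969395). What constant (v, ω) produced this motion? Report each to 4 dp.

v = 2.0000, ω = 1.2500

Δθ = 3.969395 − 2.094395 = 1.875000
ω = Δθ/dt = 1.875000/1.5 = 1.2500
R = Δx/(sin θ' − sin θ) = 1.6000
v = R·ω = 1.6000·1.2500 = 2.0000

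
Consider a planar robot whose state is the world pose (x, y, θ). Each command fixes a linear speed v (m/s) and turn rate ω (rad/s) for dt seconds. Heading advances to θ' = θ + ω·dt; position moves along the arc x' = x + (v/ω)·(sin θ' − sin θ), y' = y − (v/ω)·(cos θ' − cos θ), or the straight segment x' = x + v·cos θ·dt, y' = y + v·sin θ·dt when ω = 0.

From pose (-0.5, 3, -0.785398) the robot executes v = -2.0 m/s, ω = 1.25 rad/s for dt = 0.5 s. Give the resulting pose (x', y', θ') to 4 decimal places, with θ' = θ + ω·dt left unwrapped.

θ' = -0.7854 + 1.25·0.5 = -0.1604
R = v/ω = -2.0/1.25 = -1.6000
x' = -0.5 + -1.6000·(sin -0.1604 − sin -0.7854) = -1.3758
y' = 3 − -1.6000·(cos -0.1604 − cos -0.7854) = 3.4481

(-1.3758, 3.4481, -0.1604)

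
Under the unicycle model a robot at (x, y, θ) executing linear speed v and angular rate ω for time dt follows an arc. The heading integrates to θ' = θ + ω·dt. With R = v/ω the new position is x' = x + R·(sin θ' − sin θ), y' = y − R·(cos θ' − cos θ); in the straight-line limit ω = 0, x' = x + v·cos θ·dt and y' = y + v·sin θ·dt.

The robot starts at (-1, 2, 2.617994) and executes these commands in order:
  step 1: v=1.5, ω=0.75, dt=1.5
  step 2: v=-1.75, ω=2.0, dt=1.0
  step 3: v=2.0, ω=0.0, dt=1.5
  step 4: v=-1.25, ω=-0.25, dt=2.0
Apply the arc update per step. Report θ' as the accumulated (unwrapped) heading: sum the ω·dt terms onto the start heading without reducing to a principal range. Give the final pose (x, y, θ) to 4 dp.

step 1: θ'=3.7430 (R=2.0000) → pose (-3.1316, 1.9170, 3.7430)
step 2: θ'=5.7430 (R=-0.8750) → pose (-3.1767, 3.3889, 5.7430)
step 3: θ'=5.7430 (straight) → pose (-0.6038, 1.8460, 5.7430)
step 4: θ'=5.2430 (R=5.0000) → pose (-2.3448, 3.6038, 5.2430)

(-2.3448, 3.6038, 5.2430)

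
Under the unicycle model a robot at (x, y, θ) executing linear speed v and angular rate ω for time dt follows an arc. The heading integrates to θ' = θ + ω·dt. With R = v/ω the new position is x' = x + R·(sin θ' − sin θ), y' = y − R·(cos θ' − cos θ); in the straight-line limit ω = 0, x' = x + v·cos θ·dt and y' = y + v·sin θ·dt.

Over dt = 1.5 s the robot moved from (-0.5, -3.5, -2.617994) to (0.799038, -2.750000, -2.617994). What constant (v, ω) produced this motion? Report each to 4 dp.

Δθ = -2.617994 − -2.617994 = 0.000000
ω = Δθ/dt = 0.000000/1.5 = 0.0000
ω = 0 → v = (Δx·cos θ + Δy·sin θ)/dt = -1.0000

v = -1.0000, ω = 0.0000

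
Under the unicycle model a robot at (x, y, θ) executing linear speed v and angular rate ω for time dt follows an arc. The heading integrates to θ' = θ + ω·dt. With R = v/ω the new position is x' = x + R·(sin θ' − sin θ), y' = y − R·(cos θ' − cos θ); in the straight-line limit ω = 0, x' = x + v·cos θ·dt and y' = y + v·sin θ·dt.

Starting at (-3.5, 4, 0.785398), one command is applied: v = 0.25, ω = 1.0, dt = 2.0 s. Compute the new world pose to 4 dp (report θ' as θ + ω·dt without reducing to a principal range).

(-3.5896, 4.4111, 2.7854)

θ' = 0.7854 + 1.0·2.0 = 2.7854
R = v/ω = 0.25/1.0 = 0.2500
x' = -3.5 + 0.2500·(sin 2.7854 − sin 0.7854) = -3.5896
y' = 4 − 0.2500·(cos 2.7854 − cos 0.7854) = 4.4111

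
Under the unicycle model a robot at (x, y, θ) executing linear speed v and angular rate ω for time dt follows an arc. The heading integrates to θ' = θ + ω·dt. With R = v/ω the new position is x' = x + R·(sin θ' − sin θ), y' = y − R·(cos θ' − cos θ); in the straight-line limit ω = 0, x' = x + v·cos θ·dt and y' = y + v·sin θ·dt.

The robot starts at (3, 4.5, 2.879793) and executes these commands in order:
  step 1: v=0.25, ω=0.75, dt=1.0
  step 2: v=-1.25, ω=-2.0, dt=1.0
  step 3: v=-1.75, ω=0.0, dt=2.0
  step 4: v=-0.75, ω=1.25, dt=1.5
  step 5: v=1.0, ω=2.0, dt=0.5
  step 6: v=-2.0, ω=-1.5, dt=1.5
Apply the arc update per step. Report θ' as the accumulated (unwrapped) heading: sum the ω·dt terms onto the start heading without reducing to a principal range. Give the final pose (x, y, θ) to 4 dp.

(6.7194, 0.1413, 2.2548)

step 1: θ'=3.6298 (R=0.3333) → pose (2.7574, 4.4724, 3.6298)
step 2: θ'=1.6298 (R=0.6250) → pose (3.6744, 3.9573, 1.6298)
step 3: θ'=1.6298 (straight) → pose (3.8808, 0.4634, 1.6298)
step 4: θ'=3.5048 (R=-0.6000) → pose (4.6929, -0.0621, 3.5048)
step 5: θ'=4.5048 (R=0.5000) → pose (4.3813, -0.4264, 4.5048)
step 6: θ'=2.2548 (R=1.3333) → pose (6.7194, 0.1413, 2.2548)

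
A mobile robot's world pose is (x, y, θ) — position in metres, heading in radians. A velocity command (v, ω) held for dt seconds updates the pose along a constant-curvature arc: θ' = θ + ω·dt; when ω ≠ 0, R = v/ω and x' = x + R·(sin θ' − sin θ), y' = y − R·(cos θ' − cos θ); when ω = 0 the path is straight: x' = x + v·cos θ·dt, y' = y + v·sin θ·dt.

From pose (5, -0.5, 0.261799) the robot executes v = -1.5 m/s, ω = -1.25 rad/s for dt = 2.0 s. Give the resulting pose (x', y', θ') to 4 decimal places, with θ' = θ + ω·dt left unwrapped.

θ' = 0.2618 + -1.25·2.0 = -2.2382
R = v/ω = -1.5/-1.25 = 1.2000
x' = 5 + 1.2000·(sin -2.2382 − sin 0.2618) = 3.7469
y' = -0.5 − 1.2000·(cos -2.2382 − cos 0.2618) = 1.4019

(3.7469, 1.4019, -2.2382)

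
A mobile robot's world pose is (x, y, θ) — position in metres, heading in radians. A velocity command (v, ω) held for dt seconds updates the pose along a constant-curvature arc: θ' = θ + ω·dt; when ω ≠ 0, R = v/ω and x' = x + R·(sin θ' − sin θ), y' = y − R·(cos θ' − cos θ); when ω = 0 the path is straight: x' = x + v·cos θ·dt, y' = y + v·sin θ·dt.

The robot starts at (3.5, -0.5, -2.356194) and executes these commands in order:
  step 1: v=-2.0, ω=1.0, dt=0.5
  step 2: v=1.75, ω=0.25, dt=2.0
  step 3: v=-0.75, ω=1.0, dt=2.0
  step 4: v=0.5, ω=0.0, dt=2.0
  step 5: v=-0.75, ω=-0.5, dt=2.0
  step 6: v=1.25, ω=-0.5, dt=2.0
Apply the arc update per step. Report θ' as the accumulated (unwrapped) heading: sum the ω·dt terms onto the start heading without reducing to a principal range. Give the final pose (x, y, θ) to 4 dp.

(3.6466, -4.0868, -1.3562)

step 1: θ'=-1.8562 (R=-2.0000) → pose (4.0049, 0.3511, -1.8562)
step 2: θ'=-1.3562 (R=7.0000) → pose (3.8823, -3.1104, -1.3562)
step 3: θ'=0.6438 (R=-0.7500) → pose (2.6993, -2.6702, 0.6438)
step 4: θ'=0.6438 (straight) → pose (3.4991, -2.0700, 0.6438)
step 5: θ'=-0.3562 (R=1.5000) → pose (2.0757, -2.2761, -0.3562)
step 6: θ'=-1.3562 (R=-2.5000) → pose (3.6466, -4.0868, -1.3562)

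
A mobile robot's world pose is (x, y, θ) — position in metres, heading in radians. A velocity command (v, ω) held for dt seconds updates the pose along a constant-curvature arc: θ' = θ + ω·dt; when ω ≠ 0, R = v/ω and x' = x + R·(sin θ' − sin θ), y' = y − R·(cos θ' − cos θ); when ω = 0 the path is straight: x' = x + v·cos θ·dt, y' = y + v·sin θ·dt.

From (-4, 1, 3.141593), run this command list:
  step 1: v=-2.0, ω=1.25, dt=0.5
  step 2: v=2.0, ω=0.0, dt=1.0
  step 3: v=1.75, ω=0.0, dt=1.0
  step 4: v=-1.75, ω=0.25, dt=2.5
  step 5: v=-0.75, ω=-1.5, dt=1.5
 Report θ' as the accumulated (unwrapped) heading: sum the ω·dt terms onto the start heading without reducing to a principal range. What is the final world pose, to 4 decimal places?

step 1: θ'=3.7666 (R=-1.6000) → pose (-3.0638, 1.3025, 3.7666)
step 2: θ'=3.7666 (straight) → pose (-4.6858, 0.1323, 3.7666)
step 3: θ'=3.7666 (straight) → pose (-6.1050, -0.8917, 3.7666)
step 4: θ'=4.3916 (R=-7.0000) → pose (-3.5577, 2.5778, 4.3916)
step 5: θ'=2.1416 (R=0.5000) → pose (-2.6625, 2.6903, 2.1416)

(-2.6625, 2.6903, 2.1416)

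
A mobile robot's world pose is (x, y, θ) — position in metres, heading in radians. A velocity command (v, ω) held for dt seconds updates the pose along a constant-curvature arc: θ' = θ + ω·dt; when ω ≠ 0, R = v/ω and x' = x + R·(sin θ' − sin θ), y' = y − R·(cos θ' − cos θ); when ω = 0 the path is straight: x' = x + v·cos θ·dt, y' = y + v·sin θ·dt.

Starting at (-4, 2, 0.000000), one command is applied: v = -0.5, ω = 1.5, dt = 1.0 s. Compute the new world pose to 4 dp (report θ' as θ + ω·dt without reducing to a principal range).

(-4.3325, 1.6902, 1.5000)

θ' = 0.0000 + 1.5·1.0 = 1.5000
R = v/ω = -0.5/1.5 = -0.3333
x' = -4 + -0.3333·(sin 1.5000 − sin 0.0000) = -4.3325
y' = 2 − -0.3333·(cos 1.5000 − cos 0.0000) = 1.6902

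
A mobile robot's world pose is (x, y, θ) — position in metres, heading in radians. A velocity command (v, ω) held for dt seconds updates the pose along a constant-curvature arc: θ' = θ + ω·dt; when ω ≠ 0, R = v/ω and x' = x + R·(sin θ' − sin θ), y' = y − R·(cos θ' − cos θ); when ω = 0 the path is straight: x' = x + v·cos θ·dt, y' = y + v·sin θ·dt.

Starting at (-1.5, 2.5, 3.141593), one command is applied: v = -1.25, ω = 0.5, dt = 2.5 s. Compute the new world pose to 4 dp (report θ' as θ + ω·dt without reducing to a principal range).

θ' = 3.1416 + 0.5·2.5 = 4.3916
R = v/ω = -1.25/0.5 = -2.5000
x' = -1.5 + -2.5000·(sin 4.3916 − sin 3.1416) = 0.8725
y' = 2.5 − -2.5000·(cos 4.3916 − cos 3.1416) = 4.2117

(0.8725, 4.2117, 4.3916)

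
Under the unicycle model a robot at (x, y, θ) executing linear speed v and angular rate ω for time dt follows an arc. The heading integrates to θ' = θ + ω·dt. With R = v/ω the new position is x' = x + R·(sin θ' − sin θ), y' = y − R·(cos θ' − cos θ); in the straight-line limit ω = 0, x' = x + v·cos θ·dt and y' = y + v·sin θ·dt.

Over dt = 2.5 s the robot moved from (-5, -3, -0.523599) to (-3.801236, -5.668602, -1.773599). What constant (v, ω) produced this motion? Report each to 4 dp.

v = 1.2500, ω = -0.5000

Δθ = -1.773599 − -0.523599 = -1.250000
ω = Δθ/dt = -1.250000/2.5 = -0.5000
R = −Δy/(cos θ' − cos θ) = -2.5000
v = R·ω = -2.5000·-0.5000 = 1.2500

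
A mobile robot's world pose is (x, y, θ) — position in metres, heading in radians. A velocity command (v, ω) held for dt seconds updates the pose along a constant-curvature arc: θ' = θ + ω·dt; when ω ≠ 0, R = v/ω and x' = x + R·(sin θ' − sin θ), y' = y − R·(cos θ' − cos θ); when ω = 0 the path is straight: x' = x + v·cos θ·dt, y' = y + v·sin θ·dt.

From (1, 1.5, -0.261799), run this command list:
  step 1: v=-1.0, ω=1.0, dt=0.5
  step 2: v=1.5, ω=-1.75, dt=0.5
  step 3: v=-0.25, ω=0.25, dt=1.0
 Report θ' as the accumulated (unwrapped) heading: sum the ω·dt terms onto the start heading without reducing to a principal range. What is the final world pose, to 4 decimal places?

(0.9998, 1.4842, -0.3868)

step 1: θ'=0.2382 (R=-1.0000) → pose (0.5052, 1.5058, 0.2382)
step 2: θ'=-0.6368 (R=-0.8571) → pose (1.2172, 1.3620, -0.6368)
step 3: θ'=-0.3868 (R=-1.0000) → pose (0.9998, 1.4842, -0.3868)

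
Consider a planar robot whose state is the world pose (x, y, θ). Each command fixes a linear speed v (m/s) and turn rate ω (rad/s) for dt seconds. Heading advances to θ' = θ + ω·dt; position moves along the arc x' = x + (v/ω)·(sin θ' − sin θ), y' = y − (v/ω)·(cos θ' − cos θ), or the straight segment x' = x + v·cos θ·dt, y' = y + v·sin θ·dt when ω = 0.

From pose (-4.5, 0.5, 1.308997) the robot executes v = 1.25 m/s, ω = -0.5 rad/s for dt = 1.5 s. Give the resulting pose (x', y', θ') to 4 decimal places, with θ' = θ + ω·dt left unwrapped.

(-3.4110, 1.9724, 0.5590)

θ' = 1.3090 + -0.5·1.5 = 0.5590
R = v/ω = 1.25/-0.5 = -2.5000
x' = -4.5 + -2.5000·(sin 0.5590 − sin 1.3090) = -3.4110
y' = 0.5 − -2.5000·(cos 0.5590 − cos 1.3090) = 1.9724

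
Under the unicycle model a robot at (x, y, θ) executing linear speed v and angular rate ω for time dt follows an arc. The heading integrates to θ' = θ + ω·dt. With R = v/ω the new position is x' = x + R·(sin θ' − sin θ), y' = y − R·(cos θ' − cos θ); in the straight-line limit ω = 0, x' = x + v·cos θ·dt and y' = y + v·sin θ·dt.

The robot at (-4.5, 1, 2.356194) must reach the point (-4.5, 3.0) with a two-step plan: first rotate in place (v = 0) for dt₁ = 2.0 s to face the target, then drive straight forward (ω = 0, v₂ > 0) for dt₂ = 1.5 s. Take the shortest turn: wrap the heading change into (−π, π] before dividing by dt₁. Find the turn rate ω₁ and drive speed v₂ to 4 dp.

ω₁ = -0.3927, v₂ = 1.3333

heading to target = atan2(3−1, -4.5−-4.5) = 1.5708
Δθ = wrap(1.5708 − 2.3562) = -0.7854; ω₁ = Δθ/dt₁ = -0.3927
distance = √((-4.5−-4.5)² + (3−1)²) = 2.0000; v₂ = distance/dt₂ = 1.3333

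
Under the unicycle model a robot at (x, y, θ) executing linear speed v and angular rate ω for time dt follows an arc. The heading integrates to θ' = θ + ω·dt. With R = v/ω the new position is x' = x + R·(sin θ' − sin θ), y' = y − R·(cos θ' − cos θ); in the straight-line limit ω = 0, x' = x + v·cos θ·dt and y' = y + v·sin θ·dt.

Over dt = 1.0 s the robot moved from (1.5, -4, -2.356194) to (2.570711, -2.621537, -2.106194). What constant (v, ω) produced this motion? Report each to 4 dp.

Δθ = -2.106194 − -2.356194 = 0.250000
ω = Δθ/dt = 0.250000/1.0 = 0.2500
R = −Δy/(cos θ' − cos θ) = -7.0000
v = R·ω = -7.0000·0.2500 = -1.7500

v = -1.7500, ω = 0.2500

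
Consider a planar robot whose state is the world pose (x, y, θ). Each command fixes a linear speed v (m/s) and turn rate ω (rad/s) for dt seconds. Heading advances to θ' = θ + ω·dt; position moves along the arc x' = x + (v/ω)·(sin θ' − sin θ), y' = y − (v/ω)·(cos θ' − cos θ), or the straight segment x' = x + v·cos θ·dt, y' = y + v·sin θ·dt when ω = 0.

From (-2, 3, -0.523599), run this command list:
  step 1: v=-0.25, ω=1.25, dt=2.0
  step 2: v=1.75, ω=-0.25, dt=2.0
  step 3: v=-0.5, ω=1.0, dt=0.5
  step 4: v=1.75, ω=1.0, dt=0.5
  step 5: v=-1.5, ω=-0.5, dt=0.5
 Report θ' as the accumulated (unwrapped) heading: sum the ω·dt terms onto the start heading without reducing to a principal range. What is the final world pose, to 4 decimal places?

step 1: θ'=1.9764 (R=-0.2000) → pose (-2.2838, 2.7479, 1.9764)
step 2: θ'=1.4764 (R=-7.0000) → pose (-2.8206, 6.1697, 1.4764)
step 3: θ'=1.9764 (R=-0.5000) → pose (-2.7822, 5.9253, 1.9764)
step 4: θ'=2.4764 (R=1.7500) → pose (-3.3101, 6.6117, 2.4764)
step 5: θ'=2.2264 (R=3.0000) → pose (-2.7837, 6.0802, 2.2264)

(-2.7837, 6.0802, 2.2264)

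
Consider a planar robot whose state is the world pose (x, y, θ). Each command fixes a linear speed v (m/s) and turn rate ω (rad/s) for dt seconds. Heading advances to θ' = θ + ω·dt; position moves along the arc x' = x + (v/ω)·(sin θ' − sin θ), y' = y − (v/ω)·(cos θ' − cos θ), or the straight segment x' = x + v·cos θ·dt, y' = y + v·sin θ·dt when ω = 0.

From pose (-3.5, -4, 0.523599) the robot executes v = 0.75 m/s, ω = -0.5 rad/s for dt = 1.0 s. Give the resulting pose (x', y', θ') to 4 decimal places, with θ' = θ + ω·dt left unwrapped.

(-2.7854, -3.7995, 0.0236)

θ' = 0.5236 + -0.5·1.0 = 0.0236
R = v/ω = 0.75/-0.5 = -1.5000
x' = -3.5 + -1.5000·(sin 0.0236 − sin 0.5236) = -2.7854
y' = -4 − -1.5000·(cos 0.0236 − cos 0.5236) = -3.7995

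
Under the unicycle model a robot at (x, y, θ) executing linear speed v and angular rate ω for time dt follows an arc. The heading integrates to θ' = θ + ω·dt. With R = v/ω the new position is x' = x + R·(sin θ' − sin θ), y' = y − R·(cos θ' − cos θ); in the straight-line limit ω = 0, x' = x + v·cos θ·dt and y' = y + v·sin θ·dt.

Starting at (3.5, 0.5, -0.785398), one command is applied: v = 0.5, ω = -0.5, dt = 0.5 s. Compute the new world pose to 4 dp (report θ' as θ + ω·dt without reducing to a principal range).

(3.6530, 0.3031, -1.0354)

θ' = -0.7854 + -0.5·0.5 = -1.0354
R = v/ω = 0.5/-0.5 = -1.0000
x' = 3.5 + -1.0000·(sin -1.0354 − sin -0.7854) = 3.6530
y' = 0.5 − -1.0000·(cos -1.0354 − cos -0.7854) = 0.3031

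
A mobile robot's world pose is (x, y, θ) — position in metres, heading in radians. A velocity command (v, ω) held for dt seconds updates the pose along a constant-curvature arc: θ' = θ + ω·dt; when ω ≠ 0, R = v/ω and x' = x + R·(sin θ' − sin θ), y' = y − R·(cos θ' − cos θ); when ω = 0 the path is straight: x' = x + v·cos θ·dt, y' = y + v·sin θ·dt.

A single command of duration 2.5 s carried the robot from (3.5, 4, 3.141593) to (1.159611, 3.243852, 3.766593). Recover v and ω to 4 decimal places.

Δθ = 3.766593 − 3.141593 = 0.625000
ω = Δθ/dt = 0.625000/2.5 = 0.2500
R = Δx/(sin θ' − sin θ) = 4.0000
v = R·ω = 4.0000·0.2500 = 1.0000

v = 1.0000, ω = 0.2500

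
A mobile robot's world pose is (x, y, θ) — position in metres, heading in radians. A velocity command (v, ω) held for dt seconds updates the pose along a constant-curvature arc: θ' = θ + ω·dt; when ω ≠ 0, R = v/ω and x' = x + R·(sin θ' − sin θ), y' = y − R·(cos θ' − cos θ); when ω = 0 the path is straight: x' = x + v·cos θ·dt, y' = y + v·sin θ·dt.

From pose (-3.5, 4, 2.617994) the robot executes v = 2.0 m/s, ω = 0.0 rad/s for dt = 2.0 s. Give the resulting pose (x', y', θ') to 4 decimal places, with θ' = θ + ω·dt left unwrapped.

θ' = 2.6180 + 0.0·2.0 = 2.6180
ω = 0 → straight: x' = -3.5 + 2.0·cos(2.6180)·2.0 = -6.9641
y' = 4 + 2.0·sin(2.6180)·2.0 = 6.0000

(-6.9641, 6.0000, 2.6180)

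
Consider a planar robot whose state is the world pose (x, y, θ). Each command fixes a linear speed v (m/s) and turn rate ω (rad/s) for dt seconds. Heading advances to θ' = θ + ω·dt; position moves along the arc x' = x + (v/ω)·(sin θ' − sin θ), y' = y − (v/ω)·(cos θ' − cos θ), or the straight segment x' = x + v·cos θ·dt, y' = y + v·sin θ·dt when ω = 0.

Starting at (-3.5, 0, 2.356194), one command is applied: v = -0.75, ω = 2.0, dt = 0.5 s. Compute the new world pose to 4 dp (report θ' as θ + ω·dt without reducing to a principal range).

(-3.1550, -0.1012, 3.3562)

θ' = 2.3562 + 2.0·0.5 = 3.3562
R = v/ω = -0.75/2.0 = -0.3750
x' = -3.5 + -0.3750·(sin 3.3562 − sin 2.3562) = -3.1550
y' = 0 − -0.3750·(cos 3.3562 − cos 2.3562) = -0.1012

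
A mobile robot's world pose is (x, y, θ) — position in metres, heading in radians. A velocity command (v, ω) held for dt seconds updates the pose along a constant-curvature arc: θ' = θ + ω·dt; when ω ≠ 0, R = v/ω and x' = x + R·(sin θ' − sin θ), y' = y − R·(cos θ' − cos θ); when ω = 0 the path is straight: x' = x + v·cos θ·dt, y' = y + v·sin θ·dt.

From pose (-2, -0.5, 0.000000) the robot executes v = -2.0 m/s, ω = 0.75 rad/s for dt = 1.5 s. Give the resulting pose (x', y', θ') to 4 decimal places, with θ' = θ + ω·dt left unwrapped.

θ' = 0.0000 + 0.75·1.5 = 1.1250
R = v/ω = -2.0/0.75 = -2.6667
x' = -2 + -2.6667·(sin 1.1250 − sin 0.0000) = -4.4060
y' = -0.5 − -2.6667·(cos 1.1250 − cos 0.0000) = -2.0169

(-4.4060, -2.0169, 1.1250)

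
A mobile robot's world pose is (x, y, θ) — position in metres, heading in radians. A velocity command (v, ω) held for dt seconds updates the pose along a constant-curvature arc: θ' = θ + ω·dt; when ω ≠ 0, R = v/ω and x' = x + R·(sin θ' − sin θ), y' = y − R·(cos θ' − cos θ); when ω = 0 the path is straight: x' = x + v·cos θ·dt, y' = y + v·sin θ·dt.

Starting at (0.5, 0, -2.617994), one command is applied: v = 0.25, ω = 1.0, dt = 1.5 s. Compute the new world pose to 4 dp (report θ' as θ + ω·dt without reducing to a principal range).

θ' = -2.6180 + 1.0·1.5 = -1.1180
R = v/ω = 0.25/1.0 = 0.2500
x' = 0.5 + 0.2500·(sin -1.1180 − sin -2.6180) = 0.4002
y' = 0 − 0.2500·(cos -1.1180 − cos -2.6180) = -0.3259

(0.4002, -0.3259, -1.1180)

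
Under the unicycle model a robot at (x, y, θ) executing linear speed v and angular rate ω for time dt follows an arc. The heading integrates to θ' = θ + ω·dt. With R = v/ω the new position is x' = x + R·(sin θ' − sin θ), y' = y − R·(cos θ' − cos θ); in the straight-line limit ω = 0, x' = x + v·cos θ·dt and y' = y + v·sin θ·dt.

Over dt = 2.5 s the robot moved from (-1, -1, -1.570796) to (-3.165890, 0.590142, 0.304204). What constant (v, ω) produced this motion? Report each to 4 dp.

Δθ = 0.304204 − -1.570796 = 1.875000
ω = Δθ/dt = 1.875000/2.5 = 0.7500
R = Δx/(sin θ' − sin θ) = -1.6667
v = R·ω = -1.6667·0.7500 = -1.2500

v = -1.2500, ω = 0.7500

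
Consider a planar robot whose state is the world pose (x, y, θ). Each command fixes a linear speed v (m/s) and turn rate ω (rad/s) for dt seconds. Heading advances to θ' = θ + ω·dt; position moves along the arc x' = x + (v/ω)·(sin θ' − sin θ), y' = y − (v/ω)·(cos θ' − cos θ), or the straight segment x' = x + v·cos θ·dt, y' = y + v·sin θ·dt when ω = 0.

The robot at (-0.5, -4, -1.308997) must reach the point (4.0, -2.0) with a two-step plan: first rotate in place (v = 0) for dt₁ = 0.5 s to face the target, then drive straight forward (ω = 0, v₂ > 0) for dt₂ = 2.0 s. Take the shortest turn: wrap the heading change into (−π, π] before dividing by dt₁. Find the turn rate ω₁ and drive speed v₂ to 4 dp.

ω₁ = 3.4544, v₂ = 2.4622

heading to target = atan2(-2−-4, 4−-0.5) = 0.4182
Δθ = wrap(0.4182 − -1.3090) = 1.7272; ω₁ = Δθ/dt₁ = 3.4544
distance = √((4−-0.5)² + (-2−-4)²) = 4.9244; v₂ = distance/dt₂ = 2.4622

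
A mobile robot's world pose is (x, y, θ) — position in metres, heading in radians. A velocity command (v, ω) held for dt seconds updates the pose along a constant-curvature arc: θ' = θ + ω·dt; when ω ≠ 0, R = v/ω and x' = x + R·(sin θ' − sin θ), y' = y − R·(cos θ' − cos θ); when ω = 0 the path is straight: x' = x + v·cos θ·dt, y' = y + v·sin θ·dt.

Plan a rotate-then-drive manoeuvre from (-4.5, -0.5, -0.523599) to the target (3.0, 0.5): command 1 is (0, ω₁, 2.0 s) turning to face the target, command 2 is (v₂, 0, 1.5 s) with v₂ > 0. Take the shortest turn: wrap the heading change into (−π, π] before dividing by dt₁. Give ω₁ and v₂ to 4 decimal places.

heading to target = atan2(0.5−-0.5, 3−-4.5) = 0.1326
Δθ = wrap(0.1326 − -0.5236) = 0.6562; ω₁ = Δθ/dt₁ = 0.3281
distance = √((3−-4.5)² + (0.5−-0.5)²) = 7.5664; v₂ = distance/dt₂ = 5.0442

ω₁ = 0.3281, v₂ = 5.0442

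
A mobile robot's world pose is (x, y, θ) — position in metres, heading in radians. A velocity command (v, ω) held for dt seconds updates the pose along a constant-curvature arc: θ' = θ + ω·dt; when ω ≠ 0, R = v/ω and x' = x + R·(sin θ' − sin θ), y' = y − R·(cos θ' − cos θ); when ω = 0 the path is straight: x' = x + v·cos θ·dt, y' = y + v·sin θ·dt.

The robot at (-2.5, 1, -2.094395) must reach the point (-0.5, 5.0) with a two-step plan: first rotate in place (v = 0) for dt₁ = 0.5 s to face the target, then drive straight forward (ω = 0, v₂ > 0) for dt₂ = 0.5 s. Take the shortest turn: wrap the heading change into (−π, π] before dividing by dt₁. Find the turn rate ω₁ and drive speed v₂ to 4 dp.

heading to target = atan2(5−1, -0.5−-2.5) = 1.1071
Δθ = wrap(1.1071 − -2.0944) = -3.0816; ω₁ = Δθ/dt₁ = -6.1633
distance = √((-0.5−-2.5)² + (5−1)²) = 4.4721; v₂ = distance/dt₂ = 8.9443

ω₁ = -6.1633, v₂ = 8.9443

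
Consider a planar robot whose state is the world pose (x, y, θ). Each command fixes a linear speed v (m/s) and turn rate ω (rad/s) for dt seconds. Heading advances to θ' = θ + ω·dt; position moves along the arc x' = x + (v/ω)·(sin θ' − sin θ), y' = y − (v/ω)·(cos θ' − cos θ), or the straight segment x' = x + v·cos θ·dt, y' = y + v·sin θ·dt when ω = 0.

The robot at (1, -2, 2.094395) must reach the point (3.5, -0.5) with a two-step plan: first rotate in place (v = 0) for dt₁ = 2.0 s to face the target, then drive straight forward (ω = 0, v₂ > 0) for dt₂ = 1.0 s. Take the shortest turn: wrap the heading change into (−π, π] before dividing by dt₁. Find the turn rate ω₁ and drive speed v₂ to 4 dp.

heading to target = atan2(-0.5−-2, 3.5−1) = 0.5404
Δθ = wrap(0.5404 − 2.0944) = -1.5540; ω₁ = Δθ/dt₁ = -0.7770
distance = √((3.5−1)² + (-0.5−-2)²) = 2.9155; v₂ = distance/dt₂ = 2.9155

ω₁ = -0.7770, v₂ = 2.9155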